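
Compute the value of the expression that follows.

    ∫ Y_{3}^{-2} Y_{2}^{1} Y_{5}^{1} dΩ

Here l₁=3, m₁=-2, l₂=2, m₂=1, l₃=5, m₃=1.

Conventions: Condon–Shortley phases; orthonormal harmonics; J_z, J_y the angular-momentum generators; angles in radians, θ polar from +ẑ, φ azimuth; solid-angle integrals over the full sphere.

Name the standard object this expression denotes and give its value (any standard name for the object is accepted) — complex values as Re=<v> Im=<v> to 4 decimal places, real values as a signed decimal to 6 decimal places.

This is a Gaunt coefficient — the integral of a triple product of spherical harmonics over the sphere.
Checks pass: Σm=0; 10 even; l₃=5∈[1,5].
(2·3+1)(2·2+1)(2·5+1) = 385
Δ: 0! 6! 4! / 11! → 1/2310
sum: t=0:+1/144 = 1/144
3j²(3 2 5; 0 0 0) = Δ·Π!·Σ² = 10/231  (sign -1)
sum: t=0:+1/720 = 1/720
3j²(3 2 5; -2 1 1) = Δ·Π!·Σ² = 4/385  (sign +1)
combine: 4πI² = 385·10/231·4/385 = 40/231
take √, sign -1: I = -0.11738675

Gaunt coefficient, -0.117387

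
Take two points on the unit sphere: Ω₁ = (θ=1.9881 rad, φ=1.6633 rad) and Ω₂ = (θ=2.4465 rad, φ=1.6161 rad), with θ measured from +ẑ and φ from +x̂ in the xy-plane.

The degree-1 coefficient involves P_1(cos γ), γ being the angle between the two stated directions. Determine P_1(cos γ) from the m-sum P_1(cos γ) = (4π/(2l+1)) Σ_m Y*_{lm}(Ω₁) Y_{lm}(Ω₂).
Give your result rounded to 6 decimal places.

Addition theorem: P_1(cos γ) = (4π/3) Σ_m Y*_{lm}(Ω₁) Y_{lm}(Ω₂), m = −1…1:
  m=-1: (-0.029175+0.314495i) × (-0.010021-0.221047i) = +0.069811+0.003298i  (running Σ = +0.069811+0.003298i)
  m=0: (-0.198029-0.000000i) × (-0.375244+0.000000i) = +0.074309+0.000000i  (running Σ = +0.144120+0.003298i)
  m=1: (+0.029175+0.314495i) × (+0.010021-0.221047i) = +0.069811-0.003298i  (running Σ = +0.213930+0.000000i)
Accumulated sum +0.213930+0.000000i; after 4π/(2l+1) scaling, +0.896110+0.000000i ⇒ P_1 = 0.896110

0.896110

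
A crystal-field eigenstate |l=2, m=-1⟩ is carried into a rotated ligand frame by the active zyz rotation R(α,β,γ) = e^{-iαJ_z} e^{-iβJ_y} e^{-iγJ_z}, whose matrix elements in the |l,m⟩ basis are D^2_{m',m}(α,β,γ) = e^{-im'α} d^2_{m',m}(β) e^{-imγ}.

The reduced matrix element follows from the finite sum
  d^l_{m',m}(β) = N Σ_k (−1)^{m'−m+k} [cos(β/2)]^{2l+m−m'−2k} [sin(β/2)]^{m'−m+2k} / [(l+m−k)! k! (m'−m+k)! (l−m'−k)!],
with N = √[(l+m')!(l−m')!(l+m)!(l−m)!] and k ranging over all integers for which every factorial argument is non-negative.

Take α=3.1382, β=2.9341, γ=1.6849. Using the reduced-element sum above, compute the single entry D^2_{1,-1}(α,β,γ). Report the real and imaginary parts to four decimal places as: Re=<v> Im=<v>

Split into d^2_{1,-1}(β=2.9341) × two z-phases.
Half-angle: c=0.103560, s=0.994623. N=√(6·1·1·6)=6.000000
The bounds max(0,m−m')=0 and min(l+m,l−m')=1 give 2 terms
  k=0: (−1)^2·6.0000/(2)·0.1036^2·0.9946^2 = +0.031829
  k=1: (−1)^3·6.0000/(6)·0.1036^0·0.9946^4 = -0.978666
d^2_{1,-1}(2.9341) = +0.031829 -0.978666 = -0.946836
Phases: e^{-i·(1)·3.1382}=-0.999994-0.003393i, e^{-i·(-1)·1.6849}=-0.113856+0.993497i ⇒ D=-0.110994+0.940308i

Re=-0.1110 Im=0.9403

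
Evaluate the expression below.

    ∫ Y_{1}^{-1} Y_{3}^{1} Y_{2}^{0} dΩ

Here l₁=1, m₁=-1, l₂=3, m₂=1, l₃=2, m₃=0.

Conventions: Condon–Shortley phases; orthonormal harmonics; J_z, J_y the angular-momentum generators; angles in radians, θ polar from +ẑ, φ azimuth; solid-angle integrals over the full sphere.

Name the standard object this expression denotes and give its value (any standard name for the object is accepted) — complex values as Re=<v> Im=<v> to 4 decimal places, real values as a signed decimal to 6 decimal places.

This is a Gaunt coefficient — the integral of a triple product of spherical harmonics over the sphere.
Checks pass: Σm=0; 6 even; l₃=2∈[2,4].
(2·1+1)(2·3+1)(2·2+1) = 105
Δ: 2! 0! 4! / 7! → 1/105
sum: t=1:−1/4 = -1/4
3j²(1 3 2; 0 0 0) = Δ·Π!·Σ² = 3/35  (sign -1)
sum: t=2:+1/8 = 1/8
3j²(1 3 2; -1 1 0) = Δ·Π!·Σ² = 2/35  (sign +1)
combine: 4πI² = 105·3/35·2/35 = 18/35
take √, sign -1: I = -0.20230066

Gaunt coefficient, -0.202301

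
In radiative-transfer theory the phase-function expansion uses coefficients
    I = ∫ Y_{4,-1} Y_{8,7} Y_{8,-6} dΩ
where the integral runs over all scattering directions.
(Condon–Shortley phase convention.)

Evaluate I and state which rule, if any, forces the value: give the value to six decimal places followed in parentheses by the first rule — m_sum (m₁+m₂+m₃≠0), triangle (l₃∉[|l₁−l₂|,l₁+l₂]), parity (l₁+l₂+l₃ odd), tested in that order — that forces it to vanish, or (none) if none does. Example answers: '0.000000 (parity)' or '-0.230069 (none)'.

m-sum 0 ✓  L=20 even ✓  4≤8≤12 ✓
Π(2lᵢ+1) = 9×17×17 = 2601
triangle coeff Δ(4,8,8) = 1/185175900
Σ_t [0,4]: t=0:+1/557383680 t=1:−1/21772800 t=2:+1/8294400 t=3:−1/21772800 t=4:+1/557383680 = 1/30965760
(3j)²=36/4199 [(4 8 8; 0 0 0)], sign=+1
Σ_t [3,4]: t=3:−1/11496038400 t=4:+1/5748019200 = 1/11496038400
(3j)²=13/1938 [(4 8 8; -1 7 -6)], sign=+1
⇒ 4πI² = 54/361
I = (+1)√(54/361/(4π)) = 0.10910342
No selection rule forces the value: the integral is nonzero (none).

0.109103 (none)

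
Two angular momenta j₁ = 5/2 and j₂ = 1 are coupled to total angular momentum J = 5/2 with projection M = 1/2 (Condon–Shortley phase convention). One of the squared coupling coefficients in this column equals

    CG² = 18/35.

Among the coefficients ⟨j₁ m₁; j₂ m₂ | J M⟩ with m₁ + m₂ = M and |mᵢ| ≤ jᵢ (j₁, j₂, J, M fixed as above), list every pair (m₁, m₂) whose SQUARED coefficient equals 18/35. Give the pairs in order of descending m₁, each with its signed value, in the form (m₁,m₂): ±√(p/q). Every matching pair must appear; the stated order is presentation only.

(-1/2,1): −√(18/35)

Admissible pairs with m₁+m₂ = M = 1/2: (-1/2,1), (1/2,0), (3/2,-1)
  (m₁,m₂)=(3/2,-1): CG² = 16/35, CG = +√(16/35)
  (m₁,m₂)=(1/2,0): CG² = 1/35, CG = +√(1/35)
  (m₁,m₂)=(-1/2,1): CG² = 18/35, CG = −√(18/35)   ← matches the target
Pairs with CG² = 18/35: (-1/2,1): −√(18/35)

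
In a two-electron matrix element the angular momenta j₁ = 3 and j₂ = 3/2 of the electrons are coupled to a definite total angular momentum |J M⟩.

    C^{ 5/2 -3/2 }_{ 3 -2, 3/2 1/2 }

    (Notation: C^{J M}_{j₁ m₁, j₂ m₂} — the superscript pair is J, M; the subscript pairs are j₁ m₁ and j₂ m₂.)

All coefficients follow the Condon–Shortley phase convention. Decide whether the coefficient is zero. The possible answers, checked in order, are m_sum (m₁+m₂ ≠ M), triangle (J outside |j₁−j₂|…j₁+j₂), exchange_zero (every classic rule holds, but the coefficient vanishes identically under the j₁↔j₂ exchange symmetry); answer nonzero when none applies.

nonzero

m-sum: m₁+m₂ = -2+1/2 = -3/2, M = -3/2  ✓
triangle: |j₁−j₂| = 3/2 ≤ J = 5/2 ≤ j₁+j₂ = 9/2  ✓
exchange: j₁≠j₂ or m₁≠m₂ — the exchange symmetry imposes no constraint here
value check: CG = +√(1/14) = +0.267261 ≠ 0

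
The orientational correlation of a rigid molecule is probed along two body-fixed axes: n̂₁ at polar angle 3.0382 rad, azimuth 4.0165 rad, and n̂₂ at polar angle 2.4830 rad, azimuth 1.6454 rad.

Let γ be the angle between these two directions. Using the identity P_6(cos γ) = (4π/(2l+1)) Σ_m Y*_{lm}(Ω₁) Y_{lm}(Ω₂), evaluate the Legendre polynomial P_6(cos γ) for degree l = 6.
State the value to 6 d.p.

-0.255628

Summing Y*_{l m}(θ₁,φ₁)·Y_{l m}(θ₂,φ₂) over m ∈ [−6, 6]; prefactor 4π/(2·6+1) = 0.966644:
  [-6]  conj(Y_{6,-6})(Ω₁) = 0.00000 - 0.00000j ; Y_{6,-6}(Ω₂) = -0.02288 + 0.01099j ; Δ = -0.00000 + 0.00000j
  [-5]  conj(Y_{6,-5})(Ω₁) = -0.00001 - 0.00002j ; Y_{6,-5}(Ω₂) = 0.04141 + 0.10581j ; Δ = 0.00000 - 0.00000j
  [-4]  conj(Y_{6,-4})(Ω₁) = -0.00037 - 0.00014j ; Y_{6,-4}(Ω₂) = 0.28130 - 0.08653j ; Δ = -0.00012 - 0.00001j
  [-3]  conj(Y_{6,-3})(Ω₁) = -0.00488 + 0.00277j ; Y_{6,-3}(Ω₂) = -0.10169 - 0.44674j ; Δ = 0.00174 + 0.00190j
  [-2]  conj(Y_{6,-2})(Ω₁) = -0.00957 + 0.05289j ; Y_{6,-2}(Ω₂) = -0.31981 + 0.04808j ; Δ = 0.00052 - 0.01737j
  [-1]  conj(Y_{6,-1})(Ω₁) = 0.20660 + 0.24734j ; Y_{6,-1}(Ω₂) = -0.01270 - 0.16987j ; Δ = 0.03939 - 0.03824j
  [+0]  conj(Y_{6,0})(Ω₁) = 0.90606 + 0.00000j ; Y_{6,0}(Ω₂) = -0.38354 + 0.00000j ; Δ = -0.34751 + 0.00000j
  [+1]  conj(Y_{6,1})(Ω₁) = -0.20660 + 0.24734j ; Y_{6,1}(Ω₂) = 0.01270 - 0.16987j ; Δ = 0.03939 + 0.03824j
  [+2]  conj(Y_{6,2})(Ω₁) = -0.00957 - 0.05289j ; Y_{6,2}(Ω₂) = -0.31981 - 0.04808j ; Δ = 0.00052 + 0.01737j
  [+3]  conj(Y_{6,3})(Ω₁) = 0.00488 + 0.00277j ; Y_{6,3}(Ω₂) = 0.10169 - 0.44674j ; Δ = 0.00174 - 0.00190j
  [+4]  conj(Y_{6,4})(Ω₁) = -0.00037 + 0.00014j ; Y_{6,4}(Ω₂) = 0.28130 + 0.08653j ; Δ = -0.00012 + 0.00001j
  [+5]  conj(Y_{6,5})(Ω₁) = 0.00001 - 0.00002j ; Y_{6,5}(Ω₂) = -0.04141 + 0.10581j ; Δ = 0.00000 + 0.00000j
  [+6]  conj(Y_{6,6})(Ω₁) = 0.00000 + 0.00000j ; Y_{6,6}(Ω₂) = -0.02288 - 0.01099j ; Δ = -0.00000 - 0.00000j
Accumulated sum -0.26445 + 0.00000j; after 4π/(2l+1) scaling, -0.25563 + 0.00000j ⇒ P_6 = -0.255628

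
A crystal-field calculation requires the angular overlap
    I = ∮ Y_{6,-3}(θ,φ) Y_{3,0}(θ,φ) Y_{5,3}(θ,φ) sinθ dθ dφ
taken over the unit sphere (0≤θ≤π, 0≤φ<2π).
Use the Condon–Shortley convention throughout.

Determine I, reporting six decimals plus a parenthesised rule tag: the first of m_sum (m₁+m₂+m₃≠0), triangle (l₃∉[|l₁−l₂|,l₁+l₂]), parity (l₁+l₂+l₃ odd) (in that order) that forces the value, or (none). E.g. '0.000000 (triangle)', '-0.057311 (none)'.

0.036034 (none)

m-sum 0 ✓  L=14 even ✓  3≤5≤9 ✓
Π(2lᵢ+1) = 13×7×11 = 1001
triangle coeff Δ(6,3,5) = 1/675675
Σ_t [1,3]: t=1:−1/8640 t=2:+1/2304 t=3:−1/8640 = 7/34560
(3j)²=7/429 [(6 3 5; 0 0 0)], sign=-1
Σ_t [1,3]: t=1:−1/483840 t=2:+1/20160 t=3:−1/17280 = -1/96768
(3j)²=1/1001 [(6 3 5; -3 0 3)], sign=-1
⇒ 4πI² = 7/429
I = (+1)√(7/429/(4π)) = 0.03603425
No selection rule forces the value: the integral is nonzero (none).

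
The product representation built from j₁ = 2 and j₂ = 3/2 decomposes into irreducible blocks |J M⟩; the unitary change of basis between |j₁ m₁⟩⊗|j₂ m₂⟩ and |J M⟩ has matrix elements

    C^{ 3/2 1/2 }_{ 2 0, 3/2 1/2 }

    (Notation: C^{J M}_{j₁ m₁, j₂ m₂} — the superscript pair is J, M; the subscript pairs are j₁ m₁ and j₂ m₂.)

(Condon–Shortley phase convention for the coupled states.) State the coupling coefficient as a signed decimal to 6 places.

-0.447214

j₁+j₂−J=2  J+j₁−j₂=2  J−j₁+j₂=1  j₁+j₂+J+1=6
(j₁±m₁, j₂±m₂, J±M) = (2,2,2,1,2,1)
P² = 16/45
sum k=1..2:
  [1] −1/1 = -1
  [2] +1/4 = 1/4
S = -3/4
C² = P²·S² = 1/5 ; C = -0.447214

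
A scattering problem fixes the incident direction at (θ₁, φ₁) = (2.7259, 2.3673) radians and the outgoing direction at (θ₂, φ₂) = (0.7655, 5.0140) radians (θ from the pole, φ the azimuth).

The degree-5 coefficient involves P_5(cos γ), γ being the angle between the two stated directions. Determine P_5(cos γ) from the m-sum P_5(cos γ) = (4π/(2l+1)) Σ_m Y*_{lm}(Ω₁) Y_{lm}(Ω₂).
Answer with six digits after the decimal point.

0.002144

Expand P_5 via completeness: Σ_{m} conj(Y_{5,m}) at Ω₁ times Y_{5,m} at Ω₂ —
  [-5]  conj(Y_{5,-5})(Ω₁) = 0.00371 - 0.00332j ; Y_{5,-5}(Ω₂) = 0.07398 + 0.00465j ; Δ = 0.00029 - 0.00023j
  [-4]  conj(Y_{5,-4})(Ω₁) = 0.03567 + 0.00159j ; Y_{5,-4}(Ω₂) = 0.08692 - 0.22792j ; Δ = 0.00346 - 0.00799j
  [-3]  conj(Y_{5,-3})(Ω₁) = 0.10167 + 0.10868j ; Y_{5,-3}(Ω₂) = -0.33293 - 0.26158j ; Δ = -0.00542 - 0.06277j
  [-2]  conj(Y_{5,-2})(Ω₁) = -0.00848 + 0.38188j ; Y_{5,-2}(Ω₂) = -0.27041 + 0.18628j ; Δ = -0.06884 - 0.10484j
  [-1]  conj(Y_{5,-1})(Ω₁) = -0.36916 + 0.36105j ; Y_{5,-1}(Ω₂) = -0.03972 - 0.12766j ; Δ = 0.06075 + 0.03279j
  [+0]  conj(Y_{5,0})(Ω₁) = -0.05812 + 0.00000j ; Y_{5,0}(Ω₂) = -0.36802 + 0.00000j ; Δ = 0.02139 + 0.00000j
  [+1]  conj(Y_{5,1})(Ω₁) = 0.36916 + 0.36105j ; Y_{5,1}(Ω₂) = 0.03972 - 0.12766j ; Δ = 0.06075 - 0.03279j
  [+2]  conj(Y_{5,2})(Ω₁) = -0.00848 - 0.38188j ; Y_{5,2}(Ω₂) = -0.27041 - 0.18628j ; Δ = -0.06884 + 0.10484j
  [+3]  conj(Y_{5,3})(Ω₁) = -0.10167 + 0.10868j ; Y_{5,3}(Ω₂) = 0.33293 - 0.26158j ; Δ = -0.00542 + 0.06277j
  [+4]  conj(Y_{5,4})(Ω₁) = 0.03567 - 0.00159j ; Y_{5,4}(Ω₂) = 0.08692 + 0.22792j ; Δ = 0.00346 + 0.00799j
  [+5]  conj(Y_{5,5})(Ω₁) = -0.00371 - 0.00332j ; Y_{5,5}(Ω₂) = -0.07398 + 0.00465j ; Δ = 0.00029 + 0.00023j
Σ over m = 0.00188 - 0.00000j; ×(4π/11) → 0.00214 - 0.00000j. Real part: 0.002144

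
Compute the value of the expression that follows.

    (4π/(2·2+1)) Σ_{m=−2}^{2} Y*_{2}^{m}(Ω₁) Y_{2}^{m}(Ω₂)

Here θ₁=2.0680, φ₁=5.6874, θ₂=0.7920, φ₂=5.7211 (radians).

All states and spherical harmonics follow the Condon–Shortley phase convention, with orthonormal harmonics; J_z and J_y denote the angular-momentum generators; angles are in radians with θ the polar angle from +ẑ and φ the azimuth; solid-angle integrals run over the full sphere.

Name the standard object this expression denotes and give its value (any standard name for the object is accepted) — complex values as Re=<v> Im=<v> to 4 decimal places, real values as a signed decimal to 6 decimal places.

This sum is the spherical-harmonic addition theorem: it equals the Legendre polynomial P_l(cos γ) of the angle γ between the two directions.
Addition theorem: P_2(cos γ) = (4π/5) Σ_m Y*_{lm}(Ω₁) Y_{lm}(Ω₂), m = −2…2:
  m=-2: (0.110467, -0.277196) × (0.084522, 0.176492) = (0.058260, -0.003933)  (running Σ = (0.058260, -0.003933))
  m=-1: (-0.268067, 0.181740) × (0.326816, 0.205848) = (-0.125019, 0.004215)  (running Σ = (-0.066759, 0.000282))
  m=0: (-0.100137, -0.000000) × (0.151449, 0.000000) = (-0.015166, -0.000000)  (running Σ = (-0.081925, 0.000282))
  m=1: (0.268067, 0.181740) × (-0.326816, 0.205848) = (-0.125019, -0.004215)  (running Σ = (-0.206944, -0.003933))
  m=2: (0.110467, 0.277196) × (0.084522, -0.176492) = (0.058260, 0.003933)  (running Σ = (-0.148684, 0.000000))
Total Σ_m = (-0.148684, 0.000000). Multiply by 2.513274: (-0.373685, 0.000000). P_2(cos γ) = -0.373685

Legendre polynomial (addition theorem), -0.373685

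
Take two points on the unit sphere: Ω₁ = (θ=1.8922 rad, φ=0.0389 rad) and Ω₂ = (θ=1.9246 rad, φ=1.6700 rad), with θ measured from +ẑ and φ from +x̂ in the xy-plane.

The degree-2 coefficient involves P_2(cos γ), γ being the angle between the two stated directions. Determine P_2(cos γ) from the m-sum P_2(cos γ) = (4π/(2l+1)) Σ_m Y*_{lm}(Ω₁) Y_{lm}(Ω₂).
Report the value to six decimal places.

-0.495328

Expand P_2 via completeness: Σ_{m} conj(Y_{2,m}) at Ω₁ times Y_{2,m} at Ω₂ —
  m=-2: (0.346675, 0.027026) × (-0.333237, 0.066998) = (-0.117336, 0.014221)  (running Σ = (-0.117336, 0.014221))
  m=-1: (-0.231375, -0.009005) × (0.024868, 0.249850) = (-0.003504, -0.058033)  (running Σ = (-0.120840, -0.043812))
  m=0: (-0.220971, -0.000000) × (-0.201812, 0.000000) = (0.044595, 0.000000)  (running Σ = (-0.076245, -0.043812))
  m=1: (0.231375, -0.009005) × (-0.024868, 0.249850) = (-0.003504, 0.058033)  (running Σ = (-0.079749, 0.014221))
  m=2: (0.346675, -0.027026) × (-0.333237, -0.066998) = (-0.117336, -0.014221)  (running Σ = (-0.197085, 0.000000))
Total Σ_m = (-0.197085, 0.000000). Multiply by 2.513274: (-0.495328, 0.000000). P_2(cos γ) = -0.495328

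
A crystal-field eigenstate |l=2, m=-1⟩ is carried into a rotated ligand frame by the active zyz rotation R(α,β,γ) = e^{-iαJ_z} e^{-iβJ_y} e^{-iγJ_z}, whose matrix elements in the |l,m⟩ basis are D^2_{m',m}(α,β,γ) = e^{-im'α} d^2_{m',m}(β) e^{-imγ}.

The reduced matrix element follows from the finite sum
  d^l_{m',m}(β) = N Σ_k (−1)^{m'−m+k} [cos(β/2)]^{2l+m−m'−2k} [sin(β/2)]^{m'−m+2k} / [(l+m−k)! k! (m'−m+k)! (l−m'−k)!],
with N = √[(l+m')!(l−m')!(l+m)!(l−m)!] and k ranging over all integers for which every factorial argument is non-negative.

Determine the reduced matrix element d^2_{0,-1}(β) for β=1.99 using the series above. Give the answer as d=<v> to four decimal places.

d^2_{0,-1}(β=1.9900) via the finite sum:
With c≡cos(β/2)=0.544503 and s≡sin(β/2)=0.838759, N=[2·2·1·6]^{1/2}=4.898979
k: max(0,(-1)−(0))=0 … min(2+(-1),2−(0))=1
  k=0: (−1)^1·4.8990/(2)·0.5445^3·0.8388^1 = -0.331675
  k=1: (−1)^2·4.8990/(2)·0.5445^1·0.8388^3 = +0.787023
d^2_{0,-1}(1.9900) = -0.331675 +0.787023 = +0.455347

d=0.4553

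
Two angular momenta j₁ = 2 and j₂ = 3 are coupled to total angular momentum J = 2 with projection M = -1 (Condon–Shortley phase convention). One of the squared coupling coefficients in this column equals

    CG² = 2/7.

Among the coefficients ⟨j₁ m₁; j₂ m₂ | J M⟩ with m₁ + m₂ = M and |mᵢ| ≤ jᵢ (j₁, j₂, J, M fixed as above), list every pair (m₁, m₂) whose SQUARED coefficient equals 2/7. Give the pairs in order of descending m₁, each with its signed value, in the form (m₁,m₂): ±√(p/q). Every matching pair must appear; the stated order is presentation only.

(-1,0): +√(2/7)

Admissible pairs with m₁+m₂ = M = -1: (-2,1), (-1,0), (0,-1), (1,-2), (2,-3)
  (m₁,m₂)=(2,-3): CG² = 5/14, CG = +√(5/14)
  (m₁,m₂)=(1,-2): CG² = 0/1, CG = 0
  (m₁,m₂)=(0,-1): CG² = 1/7, CG = −√(1/7)
  (m₁,m₂)=(-1,0): CG² = 2/7, CG = +√(2/7)   ← matches the target
  (m₁,m₂)=(-2,1): CG² = 3/14, CG = −√(3/14)
Pairs with CG² = 2/7: (-1,0): +√(2/7)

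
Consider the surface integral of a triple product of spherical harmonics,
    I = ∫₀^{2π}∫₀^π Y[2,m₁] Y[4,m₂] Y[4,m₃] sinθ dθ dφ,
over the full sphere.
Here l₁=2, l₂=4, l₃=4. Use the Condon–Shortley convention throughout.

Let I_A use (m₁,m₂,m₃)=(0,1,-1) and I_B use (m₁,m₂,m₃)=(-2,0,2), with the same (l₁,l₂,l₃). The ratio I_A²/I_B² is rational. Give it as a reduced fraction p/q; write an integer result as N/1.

Shared (l₁,l₂,l₃)=(2,4,4): N and (l;000)² cancel in I_A²/I_B².
A: Δ = 2!·2!·6!/11! = 1/13860; Racah Σ t=0..2: t=0:+1/480 t=1:−1/48 t=2:+1/144 = -17/1440; ⇒ 3j(2 4 4; 0 1 -1)² = 289/13860, sgn +1
B: Δ = 2!·2!·6!/11! = 1/13860; Racah Σ t=2..2: t=2:+1/192 = 1/192; ⇒ 3j(2 4 4; -2 0 2)² = 3/77, sgn +1
I_A²/I_B² = (289/13860)/(3/77) = 289/540

289/540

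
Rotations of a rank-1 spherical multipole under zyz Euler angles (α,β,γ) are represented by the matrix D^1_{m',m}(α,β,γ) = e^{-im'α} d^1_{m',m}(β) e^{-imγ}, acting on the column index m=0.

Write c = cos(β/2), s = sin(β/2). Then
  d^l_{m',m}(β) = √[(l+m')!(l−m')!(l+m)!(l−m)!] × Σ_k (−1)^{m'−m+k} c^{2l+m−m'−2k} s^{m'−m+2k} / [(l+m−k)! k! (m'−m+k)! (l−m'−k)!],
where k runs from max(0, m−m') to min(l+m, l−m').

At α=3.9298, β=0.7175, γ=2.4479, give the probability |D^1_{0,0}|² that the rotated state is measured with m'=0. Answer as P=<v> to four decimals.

P=0.5677

D^1_{0,0}(3.9298,0.7175,2.4479) = e^{-i·0·3.9298}·d^1_{0,0}(0.7175)·e^{-i·0·2.4479}. Compute d first:
Half-angle: c=0.936336, s=0.351104. N=√(1·1·1·1)=1.000000
Admissible k: 0..1 (factorial args all ≥0)
  k=0: (−1)^0·1.0000/(1)·0.9363^2·0.3511^0 = +0.876726
  k=1: (−1)^1·1.0000/(1)·0.9363^0·0.3511^2 = -0.123274
d^1_{0,0}(0.7175) = +0.876726 -0.123274 = +0.753452
|D^1_{0,0}|² = |d^1_{0,0}(β)|² = (+0.753452)² = 0.567690 (the z-rotation phases have unit modulus)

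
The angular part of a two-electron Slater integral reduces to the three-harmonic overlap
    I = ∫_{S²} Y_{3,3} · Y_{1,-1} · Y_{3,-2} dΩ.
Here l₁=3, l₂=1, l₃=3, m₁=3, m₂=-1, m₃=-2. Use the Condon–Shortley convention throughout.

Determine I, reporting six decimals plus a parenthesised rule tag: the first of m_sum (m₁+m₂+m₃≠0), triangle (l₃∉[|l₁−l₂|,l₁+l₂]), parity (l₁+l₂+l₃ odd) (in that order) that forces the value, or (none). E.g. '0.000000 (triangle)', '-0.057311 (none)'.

0.000000 (parity)

Σlᵢ=7 odd — θ-integrand is odd under cosθ→−cosθ; I=0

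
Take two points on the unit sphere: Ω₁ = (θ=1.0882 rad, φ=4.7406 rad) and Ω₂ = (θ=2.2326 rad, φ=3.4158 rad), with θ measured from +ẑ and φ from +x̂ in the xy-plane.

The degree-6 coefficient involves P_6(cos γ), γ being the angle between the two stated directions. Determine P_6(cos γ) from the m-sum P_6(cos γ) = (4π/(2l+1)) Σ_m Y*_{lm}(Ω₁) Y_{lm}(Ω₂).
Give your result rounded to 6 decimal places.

Term-by-term m-sum for l=6 (normalisation 4π/13 = 0.966644):
  m=-6: (-0.230020-0.039311i) × (-0.008661-0.116118i) = -0.002573+0.027050i  (running Σ = -0.002573+0.027050i)
  m=-5: (+0.059541-0.419308i) × (+0.062352-0.307971i) = -0.125422-0.044481i  (running Σ = -0.127995-0.017431i)
  m=-4: (+0.298805+0.033862i) × (+0.198939-0.387820i) = +0.072576-0.109146i  (running Σ = -0.055418-0.126578i)
  m=-3: (+0.011205-0.132084i) × (+0.154326-0.166265i) = -0.020232-0.022247i  (running Σ = -0.075650-0.148825i)
  m=-2: (+0.343419+0.019397i) × (-0.188741+0.115307i) = -0.067054+0.035937i  (running Σ = -0.142704-0.112887i)
  m=-1: (+0.000332-0.011777i) × (-0.312067+0.087782i) = +0.000930+0.003704i  (running Σ = -0.141773-0.109183i)
  m=0: (+0.337581-0.000000i) × (+0.137911+0.000000i) = +0.046556+0.000000i  (running Σ = -0.095217-0.109183i)
  m=1: (-0.000332-0.011777i) × (+0.312067+0.087782i) = +0.000930-0.003704i  (running Σ = -0.094287-0.112887i)
  m=2: (+0.343419-0.019397i) × (-0.188741-0.115307i) = -0.067054-0.035937i  (running Σ = -0.161341-0.148825i)
  m=3: (-0.011205-0.132084i) × (-0.154326-0.166265i) = -0.020232+0.022247i  (running Σ = -0.181572-0.126578i)
  m=4: (+0.298805-0.033862i) × (+0.198939+0.387820i) = +0.072576+0.109146i  (running Σ = -0.108996-0.017431i)
  m=5: (-0.059541-0.419308i) × (-0.062352-0.307971i) = -0.125422+0.044481i  (running Σ = -0.234418+0.027050i)
  m=6: (-0.230020+0.039311i) × (-0.008661+0.116118i) = -0.002573-0.027050i  (running Σ = -0.236991-0.000000i)
Σ over m = -0.236991-0.000000i; ×(4π/13) → -0.229086-0.000000i. Real part: -0.229086

-0.229086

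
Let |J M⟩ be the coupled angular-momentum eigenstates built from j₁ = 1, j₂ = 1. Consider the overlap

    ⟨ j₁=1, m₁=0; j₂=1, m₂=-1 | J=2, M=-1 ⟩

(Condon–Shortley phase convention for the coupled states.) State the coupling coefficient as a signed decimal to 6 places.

+√(1/2) ≈ +0.707107

triangle: 0!×2!×2!/5! = 4/120
(j±m)!: 1!×1!×0!×2!×1!×3! = 12
prefactor² = (2J+1)×Δ×N² = 2
  k=0: +1/(0!×0!×1!×0!×1!×2!) = 1/2
Σ = 1/2  ⇒  CG² = 2×(1/2)² = 1/2
CG = +√(1/2) = +0.707107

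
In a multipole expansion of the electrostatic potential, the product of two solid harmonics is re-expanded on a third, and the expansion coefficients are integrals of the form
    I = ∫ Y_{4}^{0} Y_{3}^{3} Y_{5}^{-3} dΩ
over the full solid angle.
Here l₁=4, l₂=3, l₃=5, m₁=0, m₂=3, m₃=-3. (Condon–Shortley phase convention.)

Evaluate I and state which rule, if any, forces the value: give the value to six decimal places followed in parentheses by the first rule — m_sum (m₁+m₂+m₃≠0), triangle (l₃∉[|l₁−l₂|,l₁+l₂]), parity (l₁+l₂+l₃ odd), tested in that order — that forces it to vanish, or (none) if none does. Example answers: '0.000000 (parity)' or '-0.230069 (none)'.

Checks pass: Σm=0; 12 even; l₃=5∈[1,7].
(2·4+1)(2·3+1)(2·5+1) = 693
Δ: 2! 6! 4! / 13! → 1/180180
sum: t=0:+1/576 t=1:−1/144 t=2:+1/576 = -1/288
3j²(4 3 5; 0 0 0) = Δ·Π!·Σ² = 20/1001  (sign +1)
sum: t=2:+1/2304 = 1/2304
3j²(4 3 5; 0 3 -3) = Δ·Π!·Σ² = 5/143  (sign +1)
combine: 4πI² = 693·20/1001·5/143 = 900/1859
take √, sign +1: I = 0.19628026
No selection rule forces the value: the integral is nonzero (none).

0.196280 (none)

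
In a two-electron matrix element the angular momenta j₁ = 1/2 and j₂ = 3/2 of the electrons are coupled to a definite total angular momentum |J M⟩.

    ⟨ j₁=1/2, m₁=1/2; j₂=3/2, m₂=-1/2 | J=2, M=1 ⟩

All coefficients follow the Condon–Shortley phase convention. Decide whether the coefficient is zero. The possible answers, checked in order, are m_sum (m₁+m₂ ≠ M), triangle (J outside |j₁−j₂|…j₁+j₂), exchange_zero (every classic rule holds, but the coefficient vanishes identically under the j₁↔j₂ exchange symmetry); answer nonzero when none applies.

m-sum: m₁+m₂ = 1/2+(-1/2) = 0, M = 1  ✗ ⇒ coefficient is 0

m_sum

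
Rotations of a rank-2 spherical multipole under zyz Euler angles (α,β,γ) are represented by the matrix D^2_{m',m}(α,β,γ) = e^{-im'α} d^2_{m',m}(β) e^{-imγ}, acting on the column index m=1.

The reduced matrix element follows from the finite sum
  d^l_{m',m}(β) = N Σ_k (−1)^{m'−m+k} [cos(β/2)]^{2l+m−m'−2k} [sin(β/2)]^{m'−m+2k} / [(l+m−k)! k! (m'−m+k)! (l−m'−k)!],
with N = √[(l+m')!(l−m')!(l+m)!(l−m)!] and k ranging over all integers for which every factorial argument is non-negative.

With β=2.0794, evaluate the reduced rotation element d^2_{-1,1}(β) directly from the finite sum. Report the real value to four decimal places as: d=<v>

d^2_{-1,1}(β=2.0794) via the finite sum:
Half-angle: c=0.506479, s=0.862252. N=√(1·6·6·1)=6.000000
k: max(0,(1)−(-1))=2 … min(2+(1),2−(-1))=3
  k=2: (−1)^0·6.0000/(2)·0.5065^2·0.8623^2 = +0.572154
  k=3: (−1)^1·6.0000/(6)·0.5065^0·0.8623^4 = -0.552761
d^2_{-1,1}(2.0794) = +0.572154 -0.552761 = +0.019393

d=0.0194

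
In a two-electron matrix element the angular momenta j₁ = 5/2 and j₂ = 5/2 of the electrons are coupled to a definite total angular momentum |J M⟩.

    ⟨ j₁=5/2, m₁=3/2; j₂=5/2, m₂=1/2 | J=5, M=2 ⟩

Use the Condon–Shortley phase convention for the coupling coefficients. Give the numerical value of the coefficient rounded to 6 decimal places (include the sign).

+0.645497

√[11·0!5!5!/11! · 4!1!3!2!7!3!] = √(34560)
  +(−1)^0/∏(0,0,1,3,4,2)! = 1/288  (running 1/288)
⟨..|..⟩ = √(34560)·(1/288) = +0.645497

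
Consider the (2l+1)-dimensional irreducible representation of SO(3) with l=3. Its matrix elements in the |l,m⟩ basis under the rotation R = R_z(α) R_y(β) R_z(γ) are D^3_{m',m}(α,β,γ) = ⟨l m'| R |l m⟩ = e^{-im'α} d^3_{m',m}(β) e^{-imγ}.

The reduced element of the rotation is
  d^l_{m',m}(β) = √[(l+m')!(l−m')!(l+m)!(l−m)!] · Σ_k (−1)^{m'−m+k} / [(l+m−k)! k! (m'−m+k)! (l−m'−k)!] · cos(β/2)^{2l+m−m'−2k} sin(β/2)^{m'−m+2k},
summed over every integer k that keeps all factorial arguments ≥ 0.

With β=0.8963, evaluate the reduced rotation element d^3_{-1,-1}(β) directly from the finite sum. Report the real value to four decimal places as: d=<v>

d^3_{-1,-1}(β=0.8963) via the finite sum:
c=cos(0.896300/2)=0.901250, s=sin(0.896300/2)=0.433299; N=√[2·24·2·24]=48.000000
k: max(0,(-1)−(-1))=0 … min(3+(-1),3−(-1))=2
  k=0: (−1)^0·48.0000/(48)·0.9013^6·0.4333^0 = +0.535886
  k=1: (−1)^1·48.0000/(6)·0.9013^4·0.4333^2 = -0.990939
  k=2: (−1)^2·48.0000/(8)·0.9013^2·0.4333^4 = +0.171788
d^3_{-1,-1}(0.8963) = +0.535886 -0.990939 +0.171788 = -0.283265

d=-0.2833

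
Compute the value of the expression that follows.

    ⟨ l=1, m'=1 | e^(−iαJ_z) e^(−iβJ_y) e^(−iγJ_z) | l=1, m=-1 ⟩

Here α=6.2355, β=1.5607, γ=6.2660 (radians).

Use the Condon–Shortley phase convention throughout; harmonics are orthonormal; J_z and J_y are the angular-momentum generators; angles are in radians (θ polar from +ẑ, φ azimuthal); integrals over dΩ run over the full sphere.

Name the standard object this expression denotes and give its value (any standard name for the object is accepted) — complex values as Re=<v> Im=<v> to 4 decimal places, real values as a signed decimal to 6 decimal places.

Wigner D-matrix element, Re=0.4947 Im=0.0151

This is a Wigner D-matrix element — the rotation-matrix element ⟨l m'| R(α,β,γ) |l m⟩ in the angular-momentum basis.
Split into d^1_{1,-1}(β=1.5607) × two z-phases.
c=cos(1.560700/2)=0.710667, s=sin(1.560700/2)=0.703528; N=√[2·1·1·2]=2.000000
k: max(0,(-1)−(1))=0 … min(1+(-1),1−(1))=0
  k=0: (−1)^2·2.0000/(2)·0.7107^0·0.7035^2 = +0.494952
d^1_{1,-1}(1.5607) = +0.494952
Attach z-rotation phases: D = e^{-i(1)(6.2355)}·(+0.494952)·e^{-i(-1)(6.2660)} = +0.494722+0.015094i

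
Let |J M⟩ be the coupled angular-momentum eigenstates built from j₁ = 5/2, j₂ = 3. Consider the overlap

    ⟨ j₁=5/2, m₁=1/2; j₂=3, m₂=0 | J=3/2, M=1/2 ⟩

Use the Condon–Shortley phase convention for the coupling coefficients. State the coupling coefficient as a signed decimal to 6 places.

+√(4/35) ≈ +0.338062

j₁+j₂−J=4  J+j₁−j₂=1  J−j₁+j₂=2  j₁+j₂+J+1=8
(j₁±m₁, j₂±m₂, J±M) = (3,2,3,3,2,1)
P² = 144/35
sum k=1..2:
  [1] −1/12 = -1/12
  [2] +1/4 = 1/4
S = 1/6
C² = P²·S² = 4/35 ; C = +0.338062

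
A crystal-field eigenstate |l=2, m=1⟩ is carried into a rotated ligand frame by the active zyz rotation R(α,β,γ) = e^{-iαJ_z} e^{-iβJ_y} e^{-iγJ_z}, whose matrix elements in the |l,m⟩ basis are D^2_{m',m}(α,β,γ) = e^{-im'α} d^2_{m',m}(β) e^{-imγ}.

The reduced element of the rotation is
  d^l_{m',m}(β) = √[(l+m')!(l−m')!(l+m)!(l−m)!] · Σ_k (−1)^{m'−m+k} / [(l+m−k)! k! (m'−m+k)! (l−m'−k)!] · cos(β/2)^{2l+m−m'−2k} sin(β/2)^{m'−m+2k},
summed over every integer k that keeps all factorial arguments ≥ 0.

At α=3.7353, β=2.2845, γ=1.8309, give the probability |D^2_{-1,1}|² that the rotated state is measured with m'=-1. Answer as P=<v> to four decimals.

D^2_{-1,1}(3.7353,2.2845,1.8309) = e^{-i·-1·3.7353}·d^2_{-1,1}(2.2845)·e^{-i·1·1.8309}. Compute d first:
c=cos(2.284500/2)=0.415549, s=sin(2.284500/2)=0.909571; N=√[1·6·6·1]=6.000000
Admissible k: 2..3 (factorial args all ≥0)
  k=2: (−1)^0·6.0000/(2)·0.4155^2·0.9096^2 = +0.428587
  k=3: (−1)^1·6.0000/(6)·0.4155^0·0.9096^4 = -0.684457
d^2_{-1,1}(2.2845) = +0.428587 -0.684457 = -0.255870
|D^2_{-1,1}|² = |d^2_{-1,1}(β)|² = (-0.255870)² = 0.065469 (the z-rotation phases have unit modulus)

P=0.0655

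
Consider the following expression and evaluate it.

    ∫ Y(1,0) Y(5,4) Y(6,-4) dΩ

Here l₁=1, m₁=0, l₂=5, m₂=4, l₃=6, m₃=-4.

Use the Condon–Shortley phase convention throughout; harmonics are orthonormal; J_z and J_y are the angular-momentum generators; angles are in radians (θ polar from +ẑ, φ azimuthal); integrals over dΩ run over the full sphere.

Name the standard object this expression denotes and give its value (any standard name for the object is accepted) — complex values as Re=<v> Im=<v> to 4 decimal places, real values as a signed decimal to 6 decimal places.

Gaunt coefficient, +0.182727

This is a Gaunt coefficient — the integral of a triple product of spherical harmonics over the sphere.
Checks pass: Σm=0; 12 even; l₃=6∈[4,6].
(2·1+1)(2·5+1)(2·6+1) = 429
Δ: 0! 2! 10! / 13! → 1/858
sum: t=0:+1/14400 = 1/14400
3j²(1 5 6; 0 0 0) = Δ·Π!·Σ² = 6/143  (sign +1)
sum: t=0:+1/362880 = 1/362880
3j²(1 5 6; 0 4 -4) = Δ·Π!·Σ² = 10/429  (sign +1)
combine: 4πI² = 429·6/143·10/429 = 60/143
take √, sign +1: I = 0.18272698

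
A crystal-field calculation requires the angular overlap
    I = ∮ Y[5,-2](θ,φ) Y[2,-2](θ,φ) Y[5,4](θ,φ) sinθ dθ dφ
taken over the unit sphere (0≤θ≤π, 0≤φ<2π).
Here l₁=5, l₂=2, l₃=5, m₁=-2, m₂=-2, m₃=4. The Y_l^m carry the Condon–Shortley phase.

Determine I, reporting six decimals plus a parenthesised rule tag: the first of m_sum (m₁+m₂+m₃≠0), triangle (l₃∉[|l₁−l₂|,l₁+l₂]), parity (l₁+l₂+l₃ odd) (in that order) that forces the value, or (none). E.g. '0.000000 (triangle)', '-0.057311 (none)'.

Rules hold: Σm=0, L=12 even, 3≤5≤7.
N = 11·5·11 = 605
Δ = 2!·8!·2!/13! = 1/38610
Racah Σ t=0..2: t=0:+1/2880 t=1:−1/576 t=2:+1/2880 = -1/960
⇒ 3j(5 2 5; 0 0 0)² = 10/429, sgn +1
Racah Σ t=0..0: t=0:+1/20160 = 1/20160
⇒ 3j(5 2 5; -2 -2 4)² = 12/715, sgn -1
4πI² = N·(3j₀)²·(3jₘ)² = 40/169
I = -1·√(0.236686/4π) = -0.13724032
No selection rule forces the value: the integral is nonzero (none).

-0.137240 (none)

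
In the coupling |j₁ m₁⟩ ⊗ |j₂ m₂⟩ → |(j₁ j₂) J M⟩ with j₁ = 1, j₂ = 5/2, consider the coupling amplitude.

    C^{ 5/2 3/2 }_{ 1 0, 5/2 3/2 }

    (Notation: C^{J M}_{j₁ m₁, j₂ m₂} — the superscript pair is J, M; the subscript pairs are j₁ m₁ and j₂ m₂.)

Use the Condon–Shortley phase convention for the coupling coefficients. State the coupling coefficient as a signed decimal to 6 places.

-0.507093  (= −√(9/35))

√[6·1!1!4!/7! · 1!1!4!1!4!1!] = √(576/35)
  +(−1)^0/∏(0,1,1,4,0,0)! = 1/24  (running 1/24)
  +(−1)^1/∏(1,0,0,3,1,1)! = -1/6  (running -1/8)
⟨..|..⟩ = √(576/35)·(-1/8) = -0.507093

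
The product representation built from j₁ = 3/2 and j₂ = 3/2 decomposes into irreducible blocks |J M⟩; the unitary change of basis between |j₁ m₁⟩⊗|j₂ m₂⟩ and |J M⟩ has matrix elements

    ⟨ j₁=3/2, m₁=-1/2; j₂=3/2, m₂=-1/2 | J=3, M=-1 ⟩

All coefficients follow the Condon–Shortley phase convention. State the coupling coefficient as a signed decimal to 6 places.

j₁+j₂−J=0  J+j₁−j₂=3  J−j₁+j₂=3  j₁+j₂+J+1=7
(j₁±m₁, j₂±m₂, J±M) = (1,2,1,2,2,4)
P² = 48/5
sum k=0..0:
  [0] +1/4 = 1/4
S = 1/4
C² = P²·S² = 3/5 ; C = +0.774597

+0.774597  (= +√(3/5))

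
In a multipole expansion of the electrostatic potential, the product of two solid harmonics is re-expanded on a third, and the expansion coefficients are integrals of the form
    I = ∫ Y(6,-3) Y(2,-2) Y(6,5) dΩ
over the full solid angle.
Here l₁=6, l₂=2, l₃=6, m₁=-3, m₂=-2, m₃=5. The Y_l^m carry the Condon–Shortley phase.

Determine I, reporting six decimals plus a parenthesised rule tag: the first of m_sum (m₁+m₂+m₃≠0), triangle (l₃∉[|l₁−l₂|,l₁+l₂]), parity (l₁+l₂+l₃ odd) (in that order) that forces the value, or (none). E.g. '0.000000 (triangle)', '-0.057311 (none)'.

Rules hold: Σm=0, L=14 even, 4≤6≤8.
N = 13·5·13 = 845
Δ = 2!·10!·2!/15! = 1/90090
Racah Σ t=0..2: t=0:+1/69120 t=1:−1/14400 t=2:+1/69120 = -7/172800
⇒ 3j(6 2 6; 0 0 0)² = 14/715, sgn -1
Racah Σ t=0..0: t=0:+1/1451520 = 1/1451520
⇒ 3j(6 2 6; -3 -2 5)² = 1/91, sgn -1
4πI² = N·(3j₀)²·(3jₘ)² = 2/11
I = +1·√(0.181818/4π) = 0.12028562
No selection rule forces the value: the integral is nonzero (none).

0.120286 (none)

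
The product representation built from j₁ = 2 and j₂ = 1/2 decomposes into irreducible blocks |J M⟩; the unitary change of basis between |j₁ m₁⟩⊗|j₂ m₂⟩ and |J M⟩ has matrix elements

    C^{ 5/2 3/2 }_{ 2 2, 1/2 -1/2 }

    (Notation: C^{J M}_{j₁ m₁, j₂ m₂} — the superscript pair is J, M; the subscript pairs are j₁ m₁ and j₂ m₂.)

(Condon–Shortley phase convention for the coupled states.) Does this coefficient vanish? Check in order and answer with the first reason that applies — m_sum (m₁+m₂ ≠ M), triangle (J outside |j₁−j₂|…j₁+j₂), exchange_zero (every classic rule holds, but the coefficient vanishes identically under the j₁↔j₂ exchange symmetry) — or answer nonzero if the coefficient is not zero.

nonzero

m-sum: m₁+m₂ = 2+(-1/2) = 3/2, M = 3/2  ✓
triangle: |j₁−j₂| = 3/2 ≤ J = 5/2 ≤ j₁+j₂ = 5/2  ✓
exchange: j₁≠j₂ or m₁≠m₂ — the exchange symmetry imposes no constraint here
value check: CG = +√(1/5) = +0.447214 ≠ 0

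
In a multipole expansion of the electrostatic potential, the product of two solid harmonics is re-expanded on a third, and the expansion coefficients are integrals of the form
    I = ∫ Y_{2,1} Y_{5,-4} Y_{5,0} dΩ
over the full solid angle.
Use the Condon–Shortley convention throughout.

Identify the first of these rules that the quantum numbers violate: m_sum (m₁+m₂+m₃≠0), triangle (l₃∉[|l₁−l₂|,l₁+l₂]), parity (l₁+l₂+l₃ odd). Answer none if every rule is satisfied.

m_sum

m₁+m₂+m₃ = 1 − 4 + 0 = -3  ✗
triangle: |2−5|=3 ≤ l₃=5 ≤ 2+5=7
parity: l₁+l₂+l₃ = 12 is even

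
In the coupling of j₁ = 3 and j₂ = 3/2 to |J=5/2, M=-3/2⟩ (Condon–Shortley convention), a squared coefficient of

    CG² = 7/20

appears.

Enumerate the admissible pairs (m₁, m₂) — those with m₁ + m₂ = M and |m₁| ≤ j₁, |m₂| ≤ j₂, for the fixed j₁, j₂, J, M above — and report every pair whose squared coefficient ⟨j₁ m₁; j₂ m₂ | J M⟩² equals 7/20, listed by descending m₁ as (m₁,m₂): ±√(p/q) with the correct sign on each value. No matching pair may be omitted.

(-1,-1/2): −√(7/20)

Admissible pairs with m₁+m₂ = M = -3/2: (-3,3/2), (-2,1/2), (-1,-1/2), (0,-3/2)
  (m₁,m₂)=(0,-3/2): CG² = 9/35, CG = +√(9/35)
  (m₁,m₂)=(-1,-1/2): CG² = 7/20, CG = −√(7/20)   ← matches the target
  (m₁,m₂)=(-2,1/2): CG² = 1/14, CG = +√(1/14)
  (m₁,m₂)=(-3,3/2): CG² = 9/28, CG = +√(9/28)
Pairs with CG² = 7/20: (-1,-1/2): −√(7/20)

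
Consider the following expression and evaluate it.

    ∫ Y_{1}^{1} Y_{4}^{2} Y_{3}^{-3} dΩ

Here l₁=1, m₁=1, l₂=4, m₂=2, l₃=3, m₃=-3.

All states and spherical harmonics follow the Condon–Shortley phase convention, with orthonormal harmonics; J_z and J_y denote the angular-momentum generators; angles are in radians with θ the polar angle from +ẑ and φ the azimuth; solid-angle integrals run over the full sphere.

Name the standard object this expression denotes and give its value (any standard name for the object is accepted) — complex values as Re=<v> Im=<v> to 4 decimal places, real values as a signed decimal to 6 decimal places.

Gaunt coefficient, +0.061558

This is a Gaunt coefficient — the integral of a triple product of spherical harmonics over the sphere.
Rules hold: Σm=0, L=8 even, 3≤3≤5.
N = 3·9·7 = 189
Δ = 2!·0!·6!/9! = 1/252
Racah Σ t=1..1: t=1:−1/36 = -1/36
⇒ 3j(1 4 3; 0 0 0)² = 4/63, sgn +1
Racah Σ t=0..0: t=0:+1/1440 = 1/1440
⇒ 3j(1 4 3; 1 2 -3)² = 1/252, sgn +1
4πI² = N·(3j₀)²·(3jₘ)² = 1/21
I = +1·√(0.047619/4π) = 0.06155813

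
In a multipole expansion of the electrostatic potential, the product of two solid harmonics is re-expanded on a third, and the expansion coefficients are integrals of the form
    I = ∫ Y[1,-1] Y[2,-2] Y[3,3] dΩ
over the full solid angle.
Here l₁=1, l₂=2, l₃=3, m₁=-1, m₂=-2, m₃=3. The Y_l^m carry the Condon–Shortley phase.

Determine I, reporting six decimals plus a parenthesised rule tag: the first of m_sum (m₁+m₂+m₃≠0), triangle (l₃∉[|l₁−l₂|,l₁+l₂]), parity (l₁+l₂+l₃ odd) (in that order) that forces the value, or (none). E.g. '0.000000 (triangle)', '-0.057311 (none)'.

Checks pass: Σm=0; 6 even; l₃=3∈[1,3].
(2·1+1)(2·2+1)(2·3+1) = 105
Δ: 0! 2! 4! / 7! → 1/105
sum: t=0:+1/4 = 1/4
3j²(1 2 3; 0 0 0) = Δ·Π!·Σ² = 3/35  (sign -1)
sum: t=0:+1/48 = 1/48
3j²(1 2 3; -1 -2 3) = Δ·Π!·Σ² = 1/7  (sign +1)
combine: 4πI² = 105·3/35·1/7 = 9/7
take √, sign -1: I = -0.31986543
No selection rule forces the value: the integral is nonzero (none).

-0.319865 (none)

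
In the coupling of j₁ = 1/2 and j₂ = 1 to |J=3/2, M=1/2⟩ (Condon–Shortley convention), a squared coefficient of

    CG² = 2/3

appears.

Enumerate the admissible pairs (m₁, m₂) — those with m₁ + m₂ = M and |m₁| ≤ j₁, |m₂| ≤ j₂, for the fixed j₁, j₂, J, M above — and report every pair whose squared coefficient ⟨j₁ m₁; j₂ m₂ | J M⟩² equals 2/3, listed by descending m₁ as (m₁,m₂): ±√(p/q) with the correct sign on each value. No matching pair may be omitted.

Admissible pairs with m₁+m₂ = M = 1/2: (-1/2,1), (1/2,0)
  (m₁,m₂)=(1/2,0): CG² = 2/3, CG = +√(2/3)   ← matches the target
  (m₁,m₂)=(-1/2,1): CG² = 1/3, CG = +√(1/3)
Pairs with CG² = 2/3: (1/2,0): +√(2/3)

(1/2,0): +√(2/3)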